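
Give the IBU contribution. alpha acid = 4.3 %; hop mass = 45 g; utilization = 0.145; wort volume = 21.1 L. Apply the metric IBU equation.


IBU = (α/100)·mass·U·1000 / V
IBU = (4.3/100)·45·0.145·1000 / 21.1

13.2974 IBU


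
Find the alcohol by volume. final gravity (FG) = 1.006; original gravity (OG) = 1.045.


ABV = (OG − FG) · 131.25
ABV = (1.045 − 1.006) · 131.25

5.1187 % ABV


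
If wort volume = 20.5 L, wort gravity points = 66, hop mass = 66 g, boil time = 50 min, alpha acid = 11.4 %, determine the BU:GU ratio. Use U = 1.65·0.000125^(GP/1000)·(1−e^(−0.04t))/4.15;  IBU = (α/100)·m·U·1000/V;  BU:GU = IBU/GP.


U = 1.65·0.000125^(66/1000)·(1−e^(−0.04·50))/4.15 = 0.1900
IBU = (11.4/100)·66·0.1900·1000/20.5 = 69.7228
BU:GU = 69.7228/66

1.0564


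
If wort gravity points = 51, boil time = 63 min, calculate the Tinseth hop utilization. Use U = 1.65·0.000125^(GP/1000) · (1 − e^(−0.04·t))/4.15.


bigness = 1.65·0.000125^(51/1000) = 1.0433
boil_factor = (1 − e^(−0.04·63))/4.15 = 0.2216
U = 1.0433 · 0.2216

0.2312


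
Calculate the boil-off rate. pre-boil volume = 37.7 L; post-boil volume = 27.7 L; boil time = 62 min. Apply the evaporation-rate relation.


rate = (V_pre − V_post) / (t_min/60)
rate = (37.7 − 27.7) / (62/60)

9.6774 L/hr


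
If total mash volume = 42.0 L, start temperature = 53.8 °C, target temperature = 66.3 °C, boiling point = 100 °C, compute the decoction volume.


V_dec = V_total·(T_target − T_start)/(T_boil − T_start)
V_dec = 42.0·(66.3 − 53.8)/(100 − 53.8)

11.3636 L


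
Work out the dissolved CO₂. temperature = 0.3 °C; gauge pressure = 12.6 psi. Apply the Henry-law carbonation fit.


vols = (P + 14.695)·(0.01821 + 0.09011·e^(−0.04·T))
vols = (12.6 + 14.695)·(0.01821 + 0.09011·e^(−0.04·0.3))

2.9273 volumes


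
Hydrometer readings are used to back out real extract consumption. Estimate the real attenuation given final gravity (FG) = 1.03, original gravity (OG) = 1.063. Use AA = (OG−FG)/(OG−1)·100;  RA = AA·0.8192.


AA = (1.063 − 1.03)/(1.063 − 1)·100 = 52.3810
RA = 52.3810·0.8192

42.9105 %


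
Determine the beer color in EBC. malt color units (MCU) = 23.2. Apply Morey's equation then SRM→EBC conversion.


SRM = 1.4922·MCU^0.6859;  EBC = SRM·1.97
SRM = 1.4922·23.2^0.6859 = 12.8948
EBC = 12.8948·1.97

25.4028 EBC


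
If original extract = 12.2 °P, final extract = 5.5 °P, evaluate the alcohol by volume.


SG = 259/(259 − P);  ABV = (OG − FG)·131.25
OG = 259/(259 − 12.2) = 1.0494
FG = 259/(259 − 5.5) = 1.0217
ABV = (1.0494 − 1.0217)·131.25

3.6404 % ABV


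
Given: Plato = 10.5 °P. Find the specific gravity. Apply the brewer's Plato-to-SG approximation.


SG = 259/(259 − P)
SG = 259/(259 − 10.5)

1.0423


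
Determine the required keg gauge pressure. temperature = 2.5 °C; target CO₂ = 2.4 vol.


psi = vols/(0.01821 + 0.09011·e^(−0.04·T)) − 14.695
psi = 2.4/(0.01821 + 0.09011·e^(−0.04·2.5)) − 14.695

9.3664 psi


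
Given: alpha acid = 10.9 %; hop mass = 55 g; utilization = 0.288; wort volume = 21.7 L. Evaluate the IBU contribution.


IBU = (α/100)·mass·U·1000 / V
IBU = (10.9/100)·55·0.288·1000 / 21.7

79.5650 IBU


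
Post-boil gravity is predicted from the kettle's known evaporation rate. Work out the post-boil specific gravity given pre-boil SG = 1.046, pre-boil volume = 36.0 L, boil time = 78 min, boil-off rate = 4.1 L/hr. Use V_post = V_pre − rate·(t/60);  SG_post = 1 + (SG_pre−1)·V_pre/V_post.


V_post = 36.0 − 4.1·(78/60) = 30.6700
SG_post = 1 + (1.046 − 1)·36.0/30.6700

1.0540


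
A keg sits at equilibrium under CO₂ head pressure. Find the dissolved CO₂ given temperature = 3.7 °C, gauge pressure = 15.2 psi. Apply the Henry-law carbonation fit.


vols = (P + 14.695)·(0.01821 + 0.09011·e^(−0.04·T))
vols = (15.2 + 14.695)·(0.01821 + 0.09011·e^(−0.04·3.7))

2.8676 volumes


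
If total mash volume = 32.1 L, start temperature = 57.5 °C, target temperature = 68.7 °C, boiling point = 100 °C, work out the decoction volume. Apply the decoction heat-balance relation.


V_dec = V_total·(T_target − T_start)/(T_boil − T_start)
V_dec = 32.1·(68.7 − 57.5)/(100 − 57.5)

8.4593 L


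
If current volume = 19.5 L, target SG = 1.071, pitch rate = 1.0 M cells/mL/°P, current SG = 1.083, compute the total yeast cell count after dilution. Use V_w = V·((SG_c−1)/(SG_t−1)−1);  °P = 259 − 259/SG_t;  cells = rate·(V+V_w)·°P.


V_w = 19.5·((1.083−1)/(1.071−1)−1) = 3.2958
V_final = 19.5 + 3.2958 = 22.7958
°P = 259 − 259/1.071 = 17.1699
cells = 1.0·22.7958·17.1699

391.4020 billion cells


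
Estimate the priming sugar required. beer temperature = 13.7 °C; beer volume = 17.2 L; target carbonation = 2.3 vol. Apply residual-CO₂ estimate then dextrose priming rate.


residual = 14.695·(0.01821 + 0.09011·e^(−0.04·T));  sugar = (target − residual)·4.0·V
residual = 14.695·(0.01821 + 0.09011·e^(−0.04·13.7)) = 1.0331
sugar = (2.3 − 1.0331)·4.0·17.2

87.1625 g


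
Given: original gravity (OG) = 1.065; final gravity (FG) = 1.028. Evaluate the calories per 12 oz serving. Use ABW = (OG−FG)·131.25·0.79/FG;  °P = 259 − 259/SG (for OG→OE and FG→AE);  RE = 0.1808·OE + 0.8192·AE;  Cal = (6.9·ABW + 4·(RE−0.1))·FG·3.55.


ABW = (1.065 − 1.028)·131.25·0.79/1.028 = 3.7319
OE = 259 − 259/1.065 = 15.8075 °P
AE = 259 − 259/1.028 = 7.0545 °P
RE = 0.1808·15.8075 + 0.8192·7.0545 = 8.6370 °P
Cal = (6.9·3.7319 + 4·(8.6370−0.1))·1.028·3.55

218.5936 kcal


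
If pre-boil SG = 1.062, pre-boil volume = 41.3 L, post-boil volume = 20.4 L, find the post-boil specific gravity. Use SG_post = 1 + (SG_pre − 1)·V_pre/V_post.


pts_pre = (1.062 − 1)·1000 = 62.0000
pts_post = 62.0000·41.3/20.4 = 125.5196
SG_post = 1 + 125.5196/1000

1.1255


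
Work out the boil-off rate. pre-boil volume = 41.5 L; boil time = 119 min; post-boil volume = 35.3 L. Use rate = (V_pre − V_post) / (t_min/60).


rate = (41.5 − 35.3) / (119/60)

3.1261 L/hr


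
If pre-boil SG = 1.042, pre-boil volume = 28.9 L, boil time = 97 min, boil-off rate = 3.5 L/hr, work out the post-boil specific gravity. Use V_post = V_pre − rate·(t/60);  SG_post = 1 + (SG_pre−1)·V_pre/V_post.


V_post = 28.9 − 3.5·(97/60) = 23.2417
SG_post = 1 + (1.042 − 1)·28.9/23.2417

1.0522


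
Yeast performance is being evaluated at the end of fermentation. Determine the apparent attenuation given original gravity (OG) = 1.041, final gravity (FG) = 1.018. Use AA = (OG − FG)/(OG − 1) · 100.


AA = (1.041 − 1.018)/(1.041 − 1) · 100

56.0976 %


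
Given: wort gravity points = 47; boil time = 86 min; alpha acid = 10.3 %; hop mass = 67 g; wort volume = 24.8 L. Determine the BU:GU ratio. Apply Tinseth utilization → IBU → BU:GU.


U = 1.65·0.000125^(GP/1000)·(1−e^(−0.04t))/4.15;  IBU = (α/100)·m·U·1000/V;  BU:GU = IBU/GP
U = 1.65·0.000125^(47/1000)·(1−e^(−0.04·86))/4.15 = 0.2523
IBU = (10.3/100)·67·0.2523·1000/24.8 = 70.1936
BU:GU = 70.1936/47

1.4935


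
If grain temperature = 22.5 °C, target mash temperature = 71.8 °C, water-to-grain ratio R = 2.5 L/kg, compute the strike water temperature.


T_strike = (0.41/R)·(T_mash − T_grain) + T_mash
T_strike = (0.41/2.5)·(71.8 − 22.5) + 71.8

79.8852 °C


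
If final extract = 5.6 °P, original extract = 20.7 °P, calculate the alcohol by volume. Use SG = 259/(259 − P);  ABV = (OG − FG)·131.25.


OG = 259/(259 − 20.7) = 1.0869
FG = 259/(259 − 5.6) = 1.0221
ABV = (1.0869 − 1.0221)·131.25

8.5005 % ABV


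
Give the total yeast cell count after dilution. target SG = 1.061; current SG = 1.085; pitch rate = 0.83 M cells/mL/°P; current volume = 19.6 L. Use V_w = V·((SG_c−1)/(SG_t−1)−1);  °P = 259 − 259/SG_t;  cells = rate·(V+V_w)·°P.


V_w = 19.6·((1.085−1)/(1.061−1)−1) = 7.7115
V_final = 19.6 + 7.7115 = 27.3115
°P = 259 − 259/1.061 = 14.8907
cells = 0.83·27.3115·14.8907

337.5495 billion cells


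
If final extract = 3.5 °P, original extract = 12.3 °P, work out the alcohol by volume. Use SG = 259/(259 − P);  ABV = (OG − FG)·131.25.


OG = 259/(259 − 12.3) = 1.0499
FG = 259/(259 − 3.5) = 1.0137
ABV = (1.0499 − 1.0137)·131.25

4.7459 % ABV


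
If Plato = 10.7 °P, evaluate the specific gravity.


SG = 259/(259 − P)
SG = 259/(259 − 10.7)

1.0431


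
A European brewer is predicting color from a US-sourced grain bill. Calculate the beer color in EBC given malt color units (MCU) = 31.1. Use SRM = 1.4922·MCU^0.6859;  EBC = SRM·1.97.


SRM = 1.4922·31.1^0.6859 = 15.7656
EBC = 15.7656·1.97

31.0583 EBC


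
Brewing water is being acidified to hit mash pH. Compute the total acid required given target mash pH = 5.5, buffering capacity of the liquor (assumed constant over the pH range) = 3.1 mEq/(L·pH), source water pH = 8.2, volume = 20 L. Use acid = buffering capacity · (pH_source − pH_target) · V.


acid = 3.1 · (8.2 − 5.5) · 20

167.4000 mEq


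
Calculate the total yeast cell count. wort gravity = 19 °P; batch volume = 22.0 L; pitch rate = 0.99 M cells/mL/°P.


cells (billions) = rate · V_L · °P
cells = 0.99 · 22.0 · 19

413.8200 billion cells


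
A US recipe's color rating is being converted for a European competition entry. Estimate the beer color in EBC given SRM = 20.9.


EBC = SRM · 1.97
EBC = 20.9 · 1.97

41.1730 EBC


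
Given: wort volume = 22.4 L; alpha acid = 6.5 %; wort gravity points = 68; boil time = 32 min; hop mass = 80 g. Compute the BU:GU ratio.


U = 1.65·0.000125^(GP/1000)·(1−e^(−0.04t))/4.15;  IBU = (α/100)·m·U·1000/V;  BU:GU = IBU/GP
U = 1.65·0.000125^(68/1000)·(1−e^(−0.04·32))/4.15 = 0.1558
IBU = (6.5/100)·80·0.1558·1000/22.4 = 36.1656
BU:GU = 36.1656/68

0.5318


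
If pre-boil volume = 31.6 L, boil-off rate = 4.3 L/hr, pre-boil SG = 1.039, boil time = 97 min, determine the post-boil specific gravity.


V_post = V_pre − rate·(t/60);  SG_post = 1 + (SG_pre−1)·V_pre/V_post
V_post = 31.6 − 4.3·(97/60) = 24.6483
SG_post = 1 + (1.039 − 1)·31.6/24.6483

1.0500


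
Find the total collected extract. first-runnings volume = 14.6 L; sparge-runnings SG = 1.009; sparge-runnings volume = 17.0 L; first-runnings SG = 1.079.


total = Σ (SG_i − 1)·1000·V_i
first = (1.079 − 1)·1000·14.6 = 1153.4000
sparge = (1.009 − 1)·1000·17.0 = 153.0000
total = 1153.4000 + 153.0000

1306.4000 gravity·L


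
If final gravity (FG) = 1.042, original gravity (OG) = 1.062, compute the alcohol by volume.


ABV = (OG − FG) · 131.25
ABV = (1.062 − 1.042) · 131.25

2.6250 % ABV


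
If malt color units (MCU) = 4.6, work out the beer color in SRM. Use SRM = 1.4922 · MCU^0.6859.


SRM = 1.4922 · 4.6^0.6859

4.2502 SRM


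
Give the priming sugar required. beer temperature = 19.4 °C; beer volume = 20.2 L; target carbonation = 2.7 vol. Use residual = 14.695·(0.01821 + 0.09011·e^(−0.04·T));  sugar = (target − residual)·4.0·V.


residual = 14.695·(0.01821 + 0.09011·e^(−0.04·19.4)) = 0.8770
sugar = (2.7 − 0.8770)·4.0·20.2

147.2956 g


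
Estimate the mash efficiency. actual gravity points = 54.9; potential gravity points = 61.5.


efficiency = actual / potential × 100
efficiency = 54.9 / 61.5 × 100

89.2683 %


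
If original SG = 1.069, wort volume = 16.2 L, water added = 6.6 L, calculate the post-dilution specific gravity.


SG_new = 1 + (SG_old − 1)·V_old/(V_old + V_water)
pts = (1.069 − 1)·1000·16.2/(16.2 + 6.6) = 49.0263
SG_new = 1 + 49.0263/1000

1.0490


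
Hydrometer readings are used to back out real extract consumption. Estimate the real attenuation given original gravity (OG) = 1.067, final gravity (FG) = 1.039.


AA = (OG−FG)/(OG−1)·100;  RA = AA·0.8192
AA = (1.067 − 1.039)/(1.067 − 1)·100 = 41.7910
RA = 41.7910·0.8192

34.2352 %


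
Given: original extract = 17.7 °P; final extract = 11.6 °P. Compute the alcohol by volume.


SG = 259/(259 − P);  ABV = (OG − FG)·131.25
OG = 259/(259 − 17.7) = 1.0734
FG = 259/(259 − 11.6) = 1.0469
ABV = (1.0734 − 1.0469)·131.25

3.4735 % ABV


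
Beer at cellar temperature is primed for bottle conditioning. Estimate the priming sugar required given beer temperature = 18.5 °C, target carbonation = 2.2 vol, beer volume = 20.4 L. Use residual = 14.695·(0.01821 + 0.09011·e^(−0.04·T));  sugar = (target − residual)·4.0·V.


residual = 14.695·(0.01821 + 0.09011·e^(−0.04·18.5)) = 0.8994
sugar = (2.2 − 0.8994)·4.0·20.4

106.1311 g


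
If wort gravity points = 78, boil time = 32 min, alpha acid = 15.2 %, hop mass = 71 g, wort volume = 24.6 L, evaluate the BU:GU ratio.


U = 1.65·0.000125^(GP/1000)·(1−e^(−0.04t))/4.15;  IBU = (α/100)·m·U·1000/V;  BU:GU = IBU/GP
U = 1.65·0.000125^(78/1000)·(1−e^(−0.04·32))/4.15 = 0.1424
IBU = (15.2/100)·71·0.1424·1000/24.6 = 62.4707
BU:GU = 62.4707/78

0.8009


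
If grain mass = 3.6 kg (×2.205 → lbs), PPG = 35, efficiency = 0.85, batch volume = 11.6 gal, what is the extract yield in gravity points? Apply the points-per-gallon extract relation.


points = lbs × PPG × eff / vol
lbs = 3.6 × 2.205 = 7.9380
points = 7.9380 × 35 × 0.85 / 11.6

20.3582 points


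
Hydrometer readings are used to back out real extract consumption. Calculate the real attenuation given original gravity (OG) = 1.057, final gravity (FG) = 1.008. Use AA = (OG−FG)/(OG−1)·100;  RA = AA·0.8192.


AA = (1.057 − 1.008)/(1.057 − 1)·100 = 85.9649
RA = 85.9649·0.8192

70.4225 %


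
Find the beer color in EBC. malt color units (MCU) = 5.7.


SRM = 1.4922·MCU^0.6859;  EBC = SRM·1.97
SRM = 1.4922·5.7^0.6859 = 4.9236
EBC = 4.9236·1.97

9.6995 EBC


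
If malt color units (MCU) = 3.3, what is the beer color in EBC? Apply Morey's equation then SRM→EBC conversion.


SRM = 1.4922·MCU^0.6859;  EBC = SRM·1.97
SRM = 1.4922·3.3^0.6859 = 3.3844
EBC = 3.3844·1.97

6.6672 EBC


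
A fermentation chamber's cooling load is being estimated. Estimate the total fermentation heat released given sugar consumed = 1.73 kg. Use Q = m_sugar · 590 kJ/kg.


Q = 1.73 · 590

1020.7000 kJ


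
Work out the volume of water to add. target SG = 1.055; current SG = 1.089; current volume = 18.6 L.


V_water = V·((SG_curr − 1)/(SG_target − 1) − 1)
V_water = 18.6·((1.089 − 1)/(1.055 − 1) − 1)

11.4982 L


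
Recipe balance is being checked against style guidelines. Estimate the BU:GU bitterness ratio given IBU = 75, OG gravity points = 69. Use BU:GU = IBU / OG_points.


BU:GU = 75 / 69

1.0870


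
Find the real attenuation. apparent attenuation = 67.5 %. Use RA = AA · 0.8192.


RA = 67.5 · 0.8192

55.2960 %


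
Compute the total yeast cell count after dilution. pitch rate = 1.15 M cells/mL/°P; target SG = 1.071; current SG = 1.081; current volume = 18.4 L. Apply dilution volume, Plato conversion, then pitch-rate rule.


V_w = V·((SG_c−1)/(SG_t−1)−1);  °P = 259 − 259/SG_t;  cells = rate·(V+V_w)·°P
V_w = 18.4·((1.081−1)/(1.071−1)−1) = 2.5915
V_final = 18.4 + 2.5915 = 20.9915
°P = 259 − 259/1.071 = 17.1699
cells = 1.15·20.9915·17.1699

414.4871 billion cells


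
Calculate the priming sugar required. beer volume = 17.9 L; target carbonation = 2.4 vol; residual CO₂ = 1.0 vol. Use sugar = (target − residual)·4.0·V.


sugar = (2.4 − 1.0)·4.0·17.9

100.2400 g


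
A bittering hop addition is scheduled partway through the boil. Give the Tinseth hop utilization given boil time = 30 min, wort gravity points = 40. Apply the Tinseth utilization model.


U = 1.65·0.000125^(GP/1000) · (1 − e^(−0.04·t))/4.15
bigness = 1.65·0.000125^(40/1000) = 1.1518
boil_factor = (1 − e^(−0.04·30))/4.15 = 0.1684
U = 1.1518 · 0.1684

0.1939


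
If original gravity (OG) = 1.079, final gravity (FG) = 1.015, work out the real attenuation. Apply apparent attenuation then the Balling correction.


AA = (OG−FG)/(OG−1)·100;  RA = AA·0.8192
AA = (1.079 − 1.015)/(1.079 − 1)·100 = 81.0127
RA = 81.0127·0.8192

66.3656 %


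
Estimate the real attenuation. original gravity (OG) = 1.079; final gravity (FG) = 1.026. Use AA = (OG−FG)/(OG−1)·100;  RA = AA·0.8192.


AA = (1.079 − 1.026)/(1.079 − 1)·100 = 67.0886
RA = 67.0886·0.8192

54.9590 %


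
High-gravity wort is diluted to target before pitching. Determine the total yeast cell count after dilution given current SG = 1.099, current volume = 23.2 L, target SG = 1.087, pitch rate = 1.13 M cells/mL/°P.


V_w = V·((SG_c−1)/(SG_t−1)−1);  °P = 259 − 259/SG_t;  cells = rate·(V+V_w)·°P
V_w = 23.2·((1.099−1)/(1.087−1)−1) = 3.2000
V_final = 23.2 + 3.2000 = 26.4000
°P = 259 − 259/1.087 = 20.7295
cells = 1.13·26.4000·20.7295

618.4034 billion cells


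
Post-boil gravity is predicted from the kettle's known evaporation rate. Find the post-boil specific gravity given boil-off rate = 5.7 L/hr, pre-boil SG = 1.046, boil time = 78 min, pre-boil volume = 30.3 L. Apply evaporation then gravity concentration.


V_post = V_pre − rate·(t/60);  SG_post = 1 + (SG_pre−1)·V_pre/V_post
V_post = 30.3 − 5.7·(78/60) = 22.8900
SG_post = 1 + (1.046 − 1)·30.3/22.8900

1.0609


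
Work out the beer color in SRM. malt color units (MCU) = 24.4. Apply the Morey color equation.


SRM = 1.4922 · MCU^0.6859
SRM = 1.4922 · 24.4^0.6859

13.3487 SRM


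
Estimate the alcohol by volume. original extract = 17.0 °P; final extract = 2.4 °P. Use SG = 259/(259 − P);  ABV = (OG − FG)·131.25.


OG = 259/(259 − 17.0) = 1.0702
FG = 259/(259 − 2.4) = 1.0094
ABV = (1.0702 − 1.0094)·131.25

7.9924 % ABV


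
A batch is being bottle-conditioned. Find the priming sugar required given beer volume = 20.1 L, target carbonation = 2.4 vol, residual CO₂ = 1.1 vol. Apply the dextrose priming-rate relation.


sugar = (target − residual)·4.0·V
sugar = (2.4 − 1.1)·4.0·20.1

104.5200 g


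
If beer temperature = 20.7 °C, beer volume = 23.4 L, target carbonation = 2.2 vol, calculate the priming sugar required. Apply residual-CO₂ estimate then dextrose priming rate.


residual = 14.695·(0.01821 + 0.09011·e^(−0.04·T));  sugar = (target − residual)·4.0·V
residual = 14.695·(0.01821 + 0.09011·e^(−0.04·20.7)) = 0.8462
sugar = (2.2 − 0.8462)·4.0·23.4

126.7200 g


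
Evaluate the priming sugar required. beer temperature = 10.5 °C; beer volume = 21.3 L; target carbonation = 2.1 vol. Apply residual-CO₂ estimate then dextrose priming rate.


residual = 14.695·(0.01821 + 0.09011·e^(−0.04·T));  sugar = (target − residual)·4.0·V
residual = 14.695·(0.01821 + 0.09011·e^(−0.04·10.5)) = 1.1376
sugar = (2.1 − 1.1376)·4.0·21.3

81.9935 g


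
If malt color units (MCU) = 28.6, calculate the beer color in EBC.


SRM = 1.4922·MCU^0.6859;  EBC = SRM·1.97
SRM = 1.4922·28.6^0.6859 = 14.8850
EBC = 14.8850·1.97

29.3234 EBC


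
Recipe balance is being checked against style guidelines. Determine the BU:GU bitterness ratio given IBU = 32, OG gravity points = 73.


BU:GU = IBU / OG_points
BU:GU = 32 / 73

0.4384


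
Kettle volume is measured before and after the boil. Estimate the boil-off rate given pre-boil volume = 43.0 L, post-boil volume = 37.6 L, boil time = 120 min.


rate = (V_pre − V_post) / (t_min/60)
rate = (43.0 − 37.6) / (120/60)

2.7000 L/hr


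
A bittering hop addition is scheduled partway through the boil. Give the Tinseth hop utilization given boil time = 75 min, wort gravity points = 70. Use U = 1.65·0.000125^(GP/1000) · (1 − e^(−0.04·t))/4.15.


bigness = 1.65·0.000125^(70/1000) = 0.8796
boil_factor = (1 − e^(−0.04·75))/4.15 = 0.2290
U = 0.8796 · 0.2290

0.2014


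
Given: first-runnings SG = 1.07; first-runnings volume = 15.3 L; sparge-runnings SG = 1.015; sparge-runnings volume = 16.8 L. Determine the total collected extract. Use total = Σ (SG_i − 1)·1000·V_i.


first = (1.07 − 1)·1000·15.3 = 1071.0000
sparge = (1.015 − 1)·1000·16.8 = 252.0000
total = 1071.0000 + 252.0000

1323.0000 gravity·L


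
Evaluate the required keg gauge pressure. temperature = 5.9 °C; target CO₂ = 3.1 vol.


psi = vols/(0.01821 + 0.09011·e^(−0.04·T)) − 14.695
psi = 3.1/(0.01821 + 0.09011·e^(−0.04·5.9)) − 14.695

19.9895 psi


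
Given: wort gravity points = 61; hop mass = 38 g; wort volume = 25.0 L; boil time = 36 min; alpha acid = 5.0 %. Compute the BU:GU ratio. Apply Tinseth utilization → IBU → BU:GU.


U = 1.65·0.000125^(GP/1000)·(1−e^(−0.04t))/4.15;  IBU = (α/100)·m·U·1000/V;  BU:GU = IBU/GP
U = 1.65·0.000125^(61/1000)·(1−e^(−0.04·36))/4.15 = 0.1754
IBU = (5.0/100)·38·0.1754·1000/25.0 = 13.3268
BU:GU = 13.3268/61

0.2185


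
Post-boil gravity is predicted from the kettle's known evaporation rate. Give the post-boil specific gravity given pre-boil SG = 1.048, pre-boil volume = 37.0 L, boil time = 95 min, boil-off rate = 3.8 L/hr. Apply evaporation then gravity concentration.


V_post = V_pre − rate·(t/60);  SG_post = 1 + (SG_pre−1)·V_pre/V_post
V_post = 37.0 − 3.8·(95/60) = 30.9833
SG_post = 1 + (1.048 − 1)·37.0/30.9833

1.0573


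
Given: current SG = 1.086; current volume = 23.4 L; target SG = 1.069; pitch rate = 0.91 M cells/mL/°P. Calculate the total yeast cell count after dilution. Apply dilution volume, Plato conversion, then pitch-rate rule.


V_w = V·((SG_c−1)/(SG_t−1)−1);  °P = 259 − 259/SG_t;  cells = rate·(V+V_w)·°P
V_w = 23.4·((1.086−1)/(1.069−1)−1) = 5.7652
V_final = 23.4 + 5.7652 = 29.1652
°P = 259 − 259/1.069 = 16.7175
cells = 0.91·29.1652·16.7175

443.6881 billion cells


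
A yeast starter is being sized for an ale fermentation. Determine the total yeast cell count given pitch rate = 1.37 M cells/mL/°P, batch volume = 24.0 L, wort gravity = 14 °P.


cells (billions) = rate · V_L · °P
cells = 1.37 · 24.0 · 14

460.3200 billion cells


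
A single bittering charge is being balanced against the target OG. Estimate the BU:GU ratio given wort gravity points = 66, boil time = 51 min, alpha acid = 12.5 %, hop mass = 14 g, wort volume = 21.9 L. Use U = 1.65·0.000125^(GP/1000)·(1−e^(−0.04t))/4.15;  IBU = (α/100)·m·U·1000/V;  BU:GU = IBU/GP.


U = 1.65·0.000125^(66/1000)·(1−e^(−0.04·51))/4.15 = 0.1911
IBU = (12.5/100)·14·0.1911·1000/21.9 = 15.2732
BU:GU = 15.2732/66

0.2314


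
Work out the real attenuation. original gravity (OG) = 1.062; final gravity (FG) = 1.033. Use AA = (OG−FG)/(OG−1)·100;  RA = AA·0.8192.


AA = (1.062 − 1.033)/(1.062 − 1)·100 = 46.7742
RA = 46.7742·0.8192

38.3174 %


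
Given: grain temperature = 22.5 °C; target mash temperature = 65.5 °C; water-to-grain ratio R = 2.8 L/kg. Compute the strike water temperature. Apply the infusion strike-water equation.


T_strike = (0.41/R)·(T_mash − T_grain) + T_mash
T_strike = (0.41/2.8)·(65.5 − 22.5) + 65.5

71.7964 °C


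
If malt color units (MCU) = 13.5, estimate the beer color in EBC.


SRM = 1.4922·MCU^0.6859;  EBC = SRM·1.97
SRM = 1.4922·13.5^0.6859 = 8.8945
EBC = 8.8945·1.97

17.5222 EBC


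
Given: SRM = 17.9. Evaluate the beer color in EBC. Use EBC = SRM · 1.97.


EBC = 17.9 · 1.97

35.2630 EBC


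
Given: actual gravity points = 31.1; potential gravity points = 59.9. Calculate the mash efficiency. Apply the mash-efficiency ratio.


efficiency = actual / potential × 100
efficiency = 31.1 / 59.9 × 100

51.9199 %


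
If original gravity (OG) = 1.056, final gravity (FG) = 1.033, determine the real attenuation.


AA = (OG−FG)/(OG−1)·100;  RA = AA·0.8192
AA = (1.056 − 1.033)/(1.056 − 1)·100 = 41.0714
RA = 41.0714·0.8192

33.6457 %


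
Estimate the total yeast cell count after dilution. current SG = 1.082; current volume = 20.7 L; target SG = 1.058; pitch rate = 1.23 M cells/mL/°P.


V_w = V·((SG_c−1)/(SG_t−1)−1);  °P = 259 − 259/SG_t;  cells = rate·(V+V_w)·°P
V_w = 20.7·((1.082−1)/(1.058−1)−1) = 8.5655
V_final = 20.7 + 8.5655 = 29.2655
°P = 259 − 259/1.058 = 14.1985
cells = 1.23·29.2655·14.1985

511.0971 billion cells


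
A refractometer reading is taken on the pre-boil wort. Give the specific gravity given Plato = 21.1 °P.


SG = 259/(259 − P)
SG = 259/(259 − 21.1)

1.0887


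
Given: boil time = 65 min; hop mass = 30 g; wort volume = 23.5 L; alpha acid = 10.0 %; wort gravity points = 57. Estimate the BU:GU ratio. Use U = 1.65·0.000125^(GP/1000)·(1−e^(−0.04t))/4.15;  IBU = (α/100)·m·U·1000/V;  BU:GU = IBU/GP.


U = 1.65·0.000125^(57/1000)·(1−e^(−0.04·65))/4.15 = 0.2205
IBU = (10.0/100)·30·0.2205·1000/23.5 = 28.1511
BU:GU = 28.1511/57

0.4939


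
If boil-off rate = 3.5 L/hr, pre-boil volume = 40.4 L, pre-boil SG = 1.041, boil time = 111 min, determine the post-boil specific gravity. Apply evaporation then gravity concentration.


V_post = V_pre − rate·(t/60);  SG_post = 1 + (SG_pre−1)·V_pre/V_post
V_post = 40.4 − 3.5·(111/60) = 33.9250
SG_post = 1 + (1.041 − 1)·40.4/33.9250

1.0488


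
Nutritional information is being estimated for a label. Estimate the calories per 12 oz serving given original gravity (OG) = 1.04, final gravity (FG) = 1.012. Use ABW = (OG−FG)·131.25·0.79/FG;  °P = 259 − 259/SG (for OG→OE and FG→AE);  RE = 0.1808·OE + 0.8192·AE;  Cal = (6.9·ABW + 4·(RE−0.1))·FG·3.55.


ABW = (1.04 − 1.012)·131.25·0.79/1.012 = 2.8688
OE = 259 − 259/1.04 = 9.9615 °P
AE = 259 − 259/1.012 = 3.0711 °P
RE = 0.1808·9.9615 + 0.8192·3.0711 = 4.3169 °P
Cal = (6.9·2.8688 + 4·(4.3169−0.1))·1.012·3.55

131.7141 kcal


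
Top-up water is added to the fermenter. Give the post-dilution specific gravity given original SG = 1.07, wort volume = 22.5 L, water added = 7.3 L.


SG_new = 1 + (SG_old − 1)·V_old/(V_old + V_water)
pts = (1.07 − 1)·1000·22.5/(22.5 + 7.3) = 52.8523
SG_new = 1 + 52.8523/1000

1.0529


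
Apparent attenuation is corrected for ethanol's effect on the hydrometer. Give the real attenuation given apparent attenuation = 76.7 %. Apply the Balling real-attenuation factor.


RA = AA · 0.8192
RA = 76.7 · 0.8192

62.8326 %


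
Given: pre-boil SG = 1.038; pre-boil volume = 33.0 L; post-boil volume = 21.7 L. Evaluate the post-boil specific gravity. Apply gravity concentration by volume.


SG_post = 1 + (SG_pre − 1)·V_pre/V_post
pts_pre = (1.038 − 1)·1000 = 38.0000
pts_post = 38.0000·33.0/21.7 = 57.7880
SG_post = 1 + 57.7880/1000

1.0578


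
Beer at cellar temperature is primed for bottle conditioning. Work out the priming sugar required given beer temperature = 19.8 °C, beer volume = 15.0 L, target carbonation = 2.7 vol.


residual = 14.695·(0.01821 + 0.09011·e^(−0.04·T));  sugar = (target − residual)·4.0·V
residual = 14.695·(0.01821 + 0.09011·e^(−0.04·19.8)) = 0.8674
sugar = (2.7 − 0.8674)·4.0·15.0

109.9583 g


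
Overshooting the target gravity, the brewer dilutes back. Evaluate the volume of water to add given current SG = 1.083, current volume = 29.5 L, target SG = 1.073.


V_water = V·((SG_curr − 1)/(SG_target − 1) − 1)
V_water = 29.5·((1.083 − 1)/(1.073 − 1) − 1)

4.0411 L


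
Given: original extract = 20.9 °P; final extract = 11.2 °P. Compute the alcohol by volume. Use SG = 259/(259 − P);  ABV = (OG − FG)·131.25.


OG = 259/(259 − 20.9) = 1.0878
FG = 259/(259 − 11.2) = 1.0452
ABV = (1.0878 − 1.0452)·131.25

5.5887 % ABV


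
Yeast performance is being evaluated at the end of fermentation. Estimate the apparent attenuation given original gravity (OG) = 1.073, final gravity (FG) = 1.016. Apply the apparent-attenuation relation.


AA = (OG − FG)/(OG − 1) · 100
AA = (1.073 − 1.016)/(1.073 − 1) · 100

78.0822 %


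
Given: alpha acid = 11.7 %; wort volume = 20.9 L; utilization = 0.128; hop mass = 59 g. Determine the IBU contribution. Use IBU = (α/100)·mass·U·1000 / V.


IBU = (11.7/100)·59·0.128·1000 / 20.9

42.2767 IBU


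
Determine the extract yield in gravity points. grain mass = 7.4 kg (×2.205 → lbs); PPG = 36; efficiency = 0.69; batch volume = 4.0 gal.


points = lbs × PPG × eff / vol
lbs = 7.4 × 2.205 = 16.3170
points = 16.3170 × 36 × 0.69 / 4.0

101.3286 points


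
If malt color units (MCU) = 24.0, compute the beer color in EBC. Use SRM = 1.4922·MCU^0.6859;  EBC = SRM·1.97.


SRM = 1.4922·24.0^0.6859 = 13.1982
EBC = 13.1982·1.97

26.0004 EBC


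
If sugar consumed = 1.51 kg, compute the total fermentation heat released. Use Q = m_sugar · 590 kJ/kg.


Q = 1.51 · 590

890.9000 kJ


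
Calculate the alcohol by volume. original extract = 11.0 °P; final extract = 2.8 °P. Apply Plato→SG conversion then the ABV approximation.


SG = 259/(259 − P);  ABV = (OG − FG)·131.25
OG = 259/(259 − 11.0) = 1.0444
FG = 259/(259 − 2.8) = 1.0109
ABV = (1.0444 − 1.0109)·131.25

4.3871 % ABV


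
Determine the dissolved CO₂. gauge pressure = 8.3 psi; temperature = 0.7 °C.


vols = (P + 14.695)·(0.01821 + 0.09011·e^(−0.04·T))
vols = (8.3 + 14.695)·(0.01821 + 0.09011·e^(−0.04·0.7))

2.4336 volumes


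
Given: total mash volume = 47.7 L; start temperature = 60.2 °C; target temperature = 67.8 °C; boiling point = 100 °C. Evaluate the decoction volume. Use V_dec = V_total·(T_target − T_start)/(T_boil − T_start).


V_dec = 47.7·(67.8 − 60.2)/(100 − 60.2)

9.1085 L


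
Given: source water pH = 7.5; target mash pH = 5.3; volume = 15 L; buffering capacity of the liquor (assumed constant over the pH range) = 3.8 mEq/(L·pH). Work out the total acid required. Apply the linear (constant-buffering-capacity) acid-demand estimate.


acid = buffering capacity · (pH_source − pH_target) · V
acid = 3.8 · (7.5 − 5.3) · 15

125.4000 mEq


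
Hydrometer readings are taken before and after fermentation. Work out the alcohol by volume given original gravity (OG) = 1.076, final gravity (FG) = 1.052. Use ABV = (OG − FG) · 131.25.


ABV = (1.076 − 1.052) · 131.25

3.1500 % ABV


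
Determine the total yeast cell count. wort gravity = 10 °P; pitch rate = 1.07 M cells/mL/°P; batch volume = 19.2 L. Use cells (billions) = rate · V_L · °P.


cells = 1.07 · 19.2 · 10

205.4400 billion cells


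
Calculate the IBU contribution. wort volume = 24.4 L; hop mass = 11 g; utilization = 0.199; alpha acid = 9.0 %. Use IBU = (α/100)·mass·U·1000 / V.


IBU = (9.0/100)·11·0.199·1000 / 24.4

8.0742 IBU


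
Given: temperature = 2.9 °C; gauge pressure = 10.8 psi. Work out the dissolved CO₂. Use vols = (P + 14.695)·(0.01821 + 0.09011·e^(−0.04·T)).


vols = (10.8 + 14.695)·(0.01821 + 0.09011·e^(−0.04·2.9))

2.5100 volumes


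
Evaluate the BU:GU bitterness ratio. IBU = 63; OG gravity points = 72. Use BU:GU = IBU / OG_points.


BU:GU = 63 / 72

0.8750


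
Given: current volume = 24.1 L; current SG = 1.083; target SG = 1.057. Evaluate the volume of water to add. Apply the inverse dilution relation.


V_water = V·((SG_curr − 1)/(SG_target − 1) − 1)
V_water = 24.1·((1.083 − 1)/(1.057 − 1) − 1)

10.9930 L


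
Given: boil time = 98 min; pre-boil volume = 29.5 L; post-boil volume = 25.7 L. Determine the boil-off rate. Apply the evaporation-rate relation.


rate = (V_pre − V_post) / (t_min/60)
rate = (29.5 − 25.7) / (98/60)

2.3265 L/hr


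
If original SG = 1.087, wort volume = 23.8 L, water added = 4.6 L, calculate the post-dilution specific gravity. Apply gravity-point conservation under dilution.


SG_new = 1 + (SG_old − 1)·V_old/(V_old + V_water)
pts = (1.087 − 1)·1000·23.8/(23.8 + 4.6) = 72.9085
SG_new = 1 + 72.9085/1000

1.0729


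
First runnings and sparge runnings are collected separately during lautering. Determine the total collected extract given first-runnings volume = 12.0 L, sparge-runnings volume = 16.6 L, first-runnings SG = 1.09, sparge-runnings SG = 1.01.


total = Σ (SG_i − 1)·1000·V_i
first = (1.09 − 1)·1000·12.0 = 1080.0000
sparge = (1.01 − 1)·1000·16.6 = 166.0000
total = 1080.0000 + 166.0000

1246.0000 gravity·L


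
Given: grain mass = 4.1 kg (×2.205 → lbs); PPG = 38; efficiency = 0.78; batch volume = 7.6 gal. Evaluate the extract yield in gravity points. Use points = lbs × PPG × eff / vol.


lbs = 4.1 × 2.205 = 9.0405
points = 9.0405 × 38 × 0.78 / 7.6

35.2580 points


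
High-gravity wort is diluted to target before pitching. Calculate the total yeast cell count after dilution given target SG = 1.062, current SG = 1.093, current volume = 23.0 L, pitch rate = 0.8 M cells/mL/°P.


V_w = V·((SG_c−1)/(SG_t−1)−1);  °P = 259 − 259/SG_t;  cells = rate·(V+V_w)·°P
V_w = 23.0·((1.093−1)/(1.062−1)−1) = 11.5000
V_final = 23.0 + 11.5000 = 34.5000
°P = 259 − 259/1.062 = 15.1205
cells = 0.8·34.5000·15.1205

417.3266 billion cells


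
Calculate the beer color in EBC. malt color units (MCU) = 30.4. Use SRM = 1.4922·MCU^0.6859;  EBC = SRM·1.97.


SRM = 1.4922·30.4^0.6859 = 15.5214
EBC = 15.5214·1.97

30.5771 EBC


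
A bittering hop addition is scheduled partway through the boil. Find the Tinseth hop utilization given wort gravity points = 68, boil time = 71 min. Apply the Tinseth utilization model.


U = 1.65·0.000125^(GP/1000) · (1 − e^(−0.04·t))/4.15
bigness = 1.65·0.000125^(68/1000) = 0.8955
boil_factor = (1 − e^(−0.04·71))/4.15 = 0.2269
U = 0.8955 · 0.2269

0.2032


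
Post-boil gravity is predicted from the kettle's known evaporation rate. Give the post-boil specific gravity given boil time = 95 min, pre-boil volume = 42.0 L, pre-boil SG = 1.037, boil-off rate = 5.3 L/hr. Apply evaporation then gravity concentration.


V_post = V_pre − rate·(t/60);  SG_post = 1 + (SG_pre−1)·V_pre/V_post
V_post = 42.0 − 5.3·(95/60) = 33.6083
SG_post = 1 + (1.037 − 1)·42.0/33.6083

1.0462


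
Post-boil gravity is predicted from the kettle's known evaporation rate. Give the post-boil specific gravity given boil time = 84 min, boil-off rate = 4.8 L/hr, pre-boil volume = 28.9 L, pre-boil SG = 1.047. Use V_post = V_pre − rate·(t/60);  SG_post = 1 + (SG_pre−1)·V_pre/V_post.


V_post = 28.9 − 4.8·(84/60) = 22.1800
SG_post = 1 + (1.047 − 1)·28.9/22.1800

1.0612


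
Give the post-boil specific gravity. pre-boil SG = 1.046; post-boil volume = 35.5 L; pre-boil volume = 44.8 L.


SG_post = 1 + (SG_pre − 1)·V_pre/V_post
pts_pre = (1.046 − 1)·1000 = 46.0000
pts_post = 46.0000·44.8/35.5 = 58.0507
SG_post = 1 + 58.0507/1000

1.0581


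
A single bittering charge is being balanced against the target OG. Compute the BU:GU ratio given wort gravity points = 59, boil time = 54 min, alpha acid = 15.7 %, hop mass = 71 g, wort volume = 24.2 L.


U = 1.65·0.000125^(GP/1000)·(1−e^(−0.04t))/4.15;  IBU = (α/100)·m·U·1000/V;  BU:GU = IBU/GP
U = 1.65·0.000125^(59/1000)·(1−e^(−0.04·54))/4.15 = 0.2070
IBU = (15.7/100)·71·0.2070·1000/24.2 = 95.3410
BU:GU = 95.3410/59

1.6159


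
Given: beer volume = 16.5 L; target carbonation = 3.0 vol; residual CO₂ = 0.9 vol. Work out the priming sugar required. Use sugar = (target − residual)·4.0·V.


sugar = (3.0 − 0.9)·4.0·16.5

138.6000 g


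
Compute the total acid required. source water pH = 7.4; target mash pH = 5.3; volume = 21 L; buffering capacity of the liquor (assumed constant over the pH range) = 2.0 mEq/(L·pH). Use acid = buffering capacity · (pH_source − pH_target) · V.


acid = 2.0 · (7.4 − 5.3) · 21

88.2000 mEq


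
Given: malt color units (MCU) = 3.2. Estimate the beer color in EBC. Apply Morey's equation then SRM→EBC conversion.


SRM = 1.4922·MCU^0.6859;  EBC = SRM·1.97
SRM = 1.4922·3.2^0.6859 = 3.3137
EBC = 3.3137·1.97

6.5279 EBC


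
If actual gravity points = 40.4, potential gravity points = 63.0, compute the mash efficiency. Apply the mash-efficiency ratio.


efficiency = actual / potential × 100
efficiency = 40.4 / 63.0 × 100

64.1270 %


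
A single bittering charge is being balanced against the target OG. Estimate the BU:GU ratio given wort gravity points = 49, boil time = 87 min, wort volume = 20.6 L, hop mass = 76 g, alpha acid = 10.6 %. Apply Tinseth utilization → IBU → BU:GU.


U = 1.65·0.000125^(GP/1000)·(1−e^(−0.04t))/4.15;  IBU = (α/100)·m·U·1000/V;  BU:GU = IBU/GP
U = 1.65·0.000125^(49/1000)·(1−e^(−0.04·87))/4.15 = 0.2481
IBU = (10.6/100)·76·0.2481·1000/20.6 = 97.0168
BU:GU = 97.0168/49

1.9799


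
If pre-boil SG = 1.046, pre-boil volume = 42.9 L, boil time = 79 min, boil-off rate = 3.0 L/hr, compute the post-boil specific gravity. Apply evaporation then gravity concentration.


V_post = V_pre − rate·(t/60);  SG_post = 1 + (SG_pre−1)·V_pre/V_post
V_post = 42.9 − 3.0·(79/60) = 38.9500
SG_post = 1 + (1.046 − 1)·42.9/38.9500

1.0507


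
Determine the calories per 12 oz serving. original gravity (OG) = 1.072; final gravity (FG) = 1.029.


ABW = (OG−FG)·131.25·0.79/FG;  °P = 259 − 259/SG (for OG→OE and FG→AE);  RE = 0.1808·OE + 0.8192·AE;  Cal = (6.9·ABW + 4·(RE−0.1))·FG·3.55
ABW = (1.072 − 1.029)·131.25·0.79/1.029 = 4.3329
OE = 259 − 259/1.072 = 17.3955 °P
AE = 259 − 259/1.029 = 7.2993 °P
RE = 0.1808·17.3955 + 0.8192·7.2993 = 9.1247 °P
Cal = (6.9·4.3329 + 4·(9.1247−0.1))·1.029·3.55

241.0798 kcal


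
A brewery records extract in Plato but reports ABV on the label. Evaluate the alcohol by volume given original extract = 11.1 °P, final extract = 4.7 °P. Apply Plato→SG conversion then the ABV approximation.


SG = 259/(259 − P);  ABV = (OG − FG)·131.25
OG = 259/(259 − 11.1) = 1.0448
FG = 259/(259 − 4.7) = 1.0185
ABV = (1.0448 − 1.0185)·131.25

3.4511 % ABV


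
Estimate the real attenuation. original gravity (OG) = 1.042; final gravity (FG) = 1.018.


AA = (OG−FG)/(OG−1)·100;  RA = AA·0.8192
AA = (1.042 − 1.018)/(1.042 − 1)·100 = 57.1429
RA = 57.1429·0.8192

46.8114 %


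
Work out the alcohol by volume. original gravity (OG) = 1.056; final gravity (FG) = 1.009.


ABV = (OG − FG) · 131.25
ABV = (1.056 − 1.009) · 131.25

6.1688 % ABV


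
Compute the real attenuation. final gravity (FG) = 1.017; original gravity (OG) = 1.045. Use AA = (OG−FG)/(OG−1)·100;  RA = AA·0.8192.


AA = (1.045 − 1.017)/(1.045 − 1)·100 = 62.2222
RA = 62.2222·0.8192

50.9724 %


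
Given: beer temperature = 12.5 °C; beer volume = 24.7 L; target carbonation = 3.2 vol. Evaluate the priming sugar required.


residual = 14.695·(0.01821 + 0.09011·e^(−0.04·T));  sugar = (target − residual)·4.0·V
residual = 14.695·(0.01821 + 0.09011·e^(−0.04·12.5)) = 1.0707
sugar = (3.2 − 1.0707)·4.0·24.7

210.3705 g


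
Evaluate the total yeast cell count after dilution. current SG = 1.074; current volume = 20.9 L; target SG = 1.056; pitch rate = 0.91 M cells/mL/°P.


V_w = V·((SG_c−1)/(SG_t−1)−1);  °P = 259 − 259/SG_t;  cells = rate·(V+V_w)·°P
V_w = 20.9·((1.074−1)/(1.056−1)−1) = 6.7179
V_final = 20.9 + 6.7179 = 27.6179
°P = 259 − 259/1.056 = 13.7348
cells = 0.91·27.6179·13.7348

345.1876 billion cells


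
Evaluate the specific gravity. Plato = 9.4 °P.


SG = 259/(259 − P)
SG = 259/(259 − 9.4)

1.0377


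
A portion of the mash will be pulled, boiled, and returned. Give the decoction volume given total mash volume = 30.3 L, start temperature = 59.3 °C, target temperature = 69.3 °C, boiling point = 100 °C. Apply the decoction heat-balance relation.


V_dec = V_total·(T_target − T_start)/(T_boil − T_start)
V_dec = 30.3·(69.3 − 59.3)/(100 − 59.3)

7.4447 L
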